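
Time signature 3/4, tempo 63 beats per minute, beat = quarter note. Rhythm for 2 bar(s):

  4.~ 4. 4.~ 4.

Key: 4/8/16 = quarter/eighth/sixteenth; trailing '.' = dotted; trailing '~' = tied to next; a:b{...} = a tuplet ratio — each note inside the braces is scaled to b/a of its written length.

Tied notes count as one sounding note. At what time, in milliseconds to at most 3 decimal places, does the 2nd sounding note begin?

1. 0.0ms @ 0 + 2857.143ms (3)
2. 2857.143ms @ 3 + 2857.143ms (3)

note 2 onset = 3b = 2857.143ms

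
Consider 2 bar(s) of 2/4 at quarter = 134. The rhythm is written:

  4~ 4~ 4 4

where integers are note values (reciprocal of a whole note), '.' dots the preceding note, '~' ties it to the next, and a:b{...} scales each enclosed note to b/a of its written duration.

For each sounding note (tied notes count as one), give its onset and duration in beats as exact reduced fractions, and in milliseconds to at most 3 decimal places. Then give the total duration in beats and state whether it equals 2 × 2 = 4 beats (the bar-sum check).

1) 0.0ms=0b +1343.284ms=3b
2) 1343.284ms=3b +447.761ms=1b
Σ=4b of 4 (134bpm 2/4) — PASS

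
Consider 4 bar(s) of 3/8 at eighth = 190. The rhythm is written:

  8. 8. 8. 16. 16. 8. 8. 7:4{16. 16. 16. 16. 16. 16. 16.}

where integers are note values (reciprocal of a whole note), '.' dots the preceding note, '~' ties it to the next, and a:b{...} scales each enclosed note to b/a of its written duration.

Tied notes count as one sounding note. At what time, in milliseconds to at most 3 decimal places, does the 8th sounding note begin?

note 8 onset = 9b = 2842.105ms

1. 0.0ms @ 0 + 473.684ms (3/2)
2. 473.684ms @ 3/2 + 473.684ms (3/2)
3. 947.368ms @ 3 + 473.684ms (3/2)
4. 1421.053ms @ 9/2 + 236.842ms (3/4)
5. 1657.895ms @ 21/4 + 236.842ms (3/4)
6. 1894.737ms @ 6 + 473.684ms (3/2)
7. 2368.421ms @ 15/2 + 473.684ms (3/2)
8. 2842.105ms @ 9 + 135.338ms (3/7)
9. 2977.444ms @ 66/7 + 135.338ms (3/7)
10. 3112.782ms @ 69/7 + 135.338ms (3/7)
11. 3248.12ms @ 72/7 + 135.338ms (3/7)
12. 3383.459ms @ 75/7 + 135.338ms (3/7)
13. 3518.797ms @ 78/7 + 135.338ms (3/7)
14. 3654.135ms @ 81/7 + 135.338ms (3/7)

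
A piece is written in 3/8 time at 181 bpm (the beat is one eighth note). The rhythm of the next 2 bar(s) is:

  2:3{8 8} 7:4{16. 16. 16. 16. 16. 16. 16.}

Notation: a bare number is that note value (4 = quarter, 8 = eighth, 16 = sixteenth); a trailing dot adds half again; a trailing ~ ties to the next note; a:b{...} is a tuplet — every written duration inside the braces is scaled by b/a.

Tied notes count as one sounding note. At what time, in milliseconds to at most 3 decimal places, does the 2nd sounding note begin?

1. 0.0ms @ 0 + 497.238ms (3/2)
2. 497.238ms @ 3/2 + 497.238ms (3/2)
3. 994.475ms @ 3 + 142.068ms (3/7)
4. 1136.543ms @ 24/7 + 142.068ms (3/7)
5. 1278.611ms @ 27/7 + 142.068ms (3/7)
6. 1420.679ms @ 30/7 + 142.068ms (3/7)
7. 1562.747ms @ 33/7 + 142.068ms (3/7)
8. 1704.815ms @ 36/7 + 142.068ms (3/7)
9. 1846.882ms @ 39/7 + 142.068ms (3/7)

note 2 onset = 3/2b = 497.238ms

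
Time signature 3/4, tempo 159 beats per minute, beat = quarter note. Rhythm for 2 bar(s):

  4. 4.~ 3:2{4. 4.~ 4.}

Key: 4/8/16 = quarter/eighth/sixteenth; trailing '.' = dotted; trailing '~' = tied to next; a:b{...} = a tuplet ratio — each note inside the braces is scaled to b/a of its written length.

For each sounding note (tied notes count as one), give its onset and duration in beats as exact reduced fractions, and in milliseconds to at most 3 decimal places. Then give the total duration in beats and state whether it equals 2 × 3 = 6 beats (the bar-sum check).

1) 0.0ms=0b +566.038ms=3/2b
2) 566.038ms=3/2b +943.396ms=5/2b
3) 1509.434ms=4b +754.717ms=2b
Σ=6b of 6 (159bpm 3/4) — PASS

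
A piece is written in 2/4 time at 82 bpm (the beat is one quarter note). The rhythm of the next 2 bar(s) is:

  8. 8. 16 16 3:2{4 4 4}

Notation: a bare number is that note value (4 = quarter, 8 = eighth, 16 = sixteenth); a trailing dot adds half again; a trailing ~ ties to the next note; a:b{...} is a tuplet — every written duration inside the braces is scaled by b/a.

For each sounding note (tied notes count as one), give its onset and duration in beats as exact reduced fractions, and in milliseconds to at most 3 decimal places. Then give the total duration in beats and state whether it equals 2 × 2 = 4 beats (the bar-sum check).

1) 0.0ms=0b +548.78ms=3/4b
2) 548.78ms=3/4b +548.78ms=3/4b
3) 1097.561ms=3/2b +182.927ms=1/4b
4) 1280.488ms=7/4b +182.927ms=1/4b
5) 1463.415ms=2b +487.805ms=2/3b
6) 1951.22ms=8/3b +487.805ms=2/3b
7) 2439.024ms=10/3b +487.805ms=2/3b
Σ=4b of 4 (82bpm 2/4) — PASS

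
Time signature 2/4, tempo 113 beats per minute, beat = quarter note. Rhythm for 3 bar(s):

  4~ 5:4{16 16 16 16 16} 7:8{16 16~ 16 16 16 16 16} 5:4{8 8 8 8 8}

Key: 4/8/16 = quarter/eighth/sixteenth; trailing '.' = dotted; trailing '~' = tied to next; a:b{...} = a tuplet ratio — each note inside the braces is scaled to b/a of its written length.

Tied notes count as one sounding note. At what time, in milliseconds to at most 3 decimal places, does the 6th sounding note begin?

1. 0.0ms @ 0 + 637.168ms (6/5)
2. 637.168ms @ 6/5 + 106.195ms (1/5)
3. 743.363ms @ 7/5 + 106.195ms (1/5)
4. 849.558ms @ 8/5 + 106.195ms (1/5)
5. 955.752ms @ 9/5 + 106.195ms (1/5)
6. 1061.947ms @ 2 + 151.707ms (2/7)
7. 1213.654ms @ 16/7 + 303.413ms (4/7)
8. 1517.067ms @ 20/7 + 151.707ms (2/7)
9. 1668.774ms @ 22/7 + 151.707ms (2/7)
10. 1820.48ms @ 24/7 + 151.707ms (2/7)
11. 1972.187ms @ 26/7 + 151.707ms (2/7)
12. 2123.894ms @ 4 + 212.389ms (2/5)
13. 2336.283ms @ 22/5 + 212.389ms (2/5)
14. 2548.673ms @ 24/5 + 212.389ms (2/5)
15. 2761.062ms @ 26/5 + 212.389ms (2/5)
16. 2973.451ms @ 28/5 + 212.389ms (2/5)

note 6 onset = 2b = 1061.947ms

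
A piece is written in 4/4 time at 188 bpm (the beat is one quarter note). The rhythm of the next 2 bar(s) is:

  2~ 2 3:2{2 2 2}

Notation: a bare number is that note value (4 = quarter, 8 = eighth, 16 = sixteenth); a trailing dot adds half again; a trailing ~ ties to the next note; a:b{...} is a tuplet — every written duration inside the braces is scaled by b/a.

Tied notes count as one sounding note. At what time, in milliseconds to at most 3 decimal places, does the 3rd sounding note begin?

note 3 onset = 16/3b = 1702.128ms

1. 0.0ms @ 0 + 1276.596ms (4)
2. 1276.596ms @ 4 + 425.532ms (4/3)
3. 1702.128ms @ 16/3 + 425.532ms (4/3)
4. 2127.66ms @ 20/3 + 425.532ms (4/3)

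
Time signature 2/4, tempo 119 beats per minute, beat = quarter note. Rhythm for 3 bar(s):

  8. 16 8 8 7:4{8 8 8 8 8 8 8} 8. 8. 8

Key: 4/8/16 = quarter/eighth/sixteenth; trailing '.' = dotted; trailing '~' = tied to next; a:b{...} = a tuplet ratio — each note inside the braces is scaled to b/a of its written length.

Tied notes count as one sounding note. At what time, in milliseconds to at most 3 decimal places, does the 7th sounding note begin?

1. 0.0ms @ 0 + 378.151ms (3/4)
2. 378.151ms @ 3/4 + 126.05ms (1/4)
3. 504.202ms @ 1 + 252.101ms (1/2)
4. 756.303ms @ 3/2 + 252.101ms (1/2)
5. 1008.403ms @ 2 + 144.058ms (2/7)
6. 1152.461ms @ 16/7 + 144.058ms (2/7)
7. 1296.519ms @ 18/7 + 144.058ms (2/7)
8. 1440.576ms @ 20/7 + 144.058ms (2/7)
9. 1584.634ms @ 22/7 + 144.058ms (2/7)
10. 1728.691ms @ 24/7 + 144.058ms (2/7)
11. 1872.749ms @ 26/7 + 144.058ms (2/7)
12. 2016.807ms @ 4 + 378.151ms (3/4)
13. 2394.958ms @ 19/4 + 378.151ms (3/4)
14. 2773.109ms @ 11/2 + 252.101ms (1/2)

note 7 onset = 18/7b = 1296.519ms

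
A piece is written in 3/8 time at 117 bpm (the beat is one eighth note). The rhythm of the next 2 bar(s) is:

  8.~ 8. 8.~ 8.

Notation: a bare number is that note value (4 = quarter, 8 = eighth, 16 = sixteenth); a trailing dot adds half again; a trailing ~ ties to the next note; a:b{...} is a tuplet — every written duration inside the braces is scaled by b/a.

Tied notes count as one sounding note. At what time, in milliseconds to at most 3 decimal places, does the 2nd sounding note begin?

note 2 onset = 3b = 1538.462ms

1. 0.0ms @ 0 + 1538.462ms (3)
2. 1538.462ms @ 3 + 1538.462ms (3)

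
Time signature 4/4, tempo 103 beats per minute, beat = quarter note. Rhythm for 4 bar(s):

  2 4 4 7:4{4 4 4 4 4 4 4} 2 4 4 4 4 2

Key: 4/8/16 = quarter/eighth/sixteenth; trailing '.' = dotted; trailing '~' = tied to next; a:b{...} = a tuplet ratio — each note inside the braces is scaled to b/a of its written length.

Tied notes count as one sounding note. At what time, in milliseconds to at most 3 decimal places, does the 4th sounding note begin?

note 4 onset = 4b = 2330.097ms

1. 0.0ms @ 0 + 1165.049ms (2)
2. 1165.049ms @ 2 + 582.524ms (1)
3. 1747.573ms @ 3 + 582.524ms (1)
4. 2330.097ms @ 4 + 332.871ms (4/7)
5. 2662.968ms @ 32/7 + 332.871ms (4/7)
6. 2995.839ms @ 36/7 + 332.871ms (4/7)
7. 3328.71ms @ 40/7 + 332.871ms (4/7)
8. 3661.581ms @ 44/7 + 332.871ms (4/7)
9. 3994.452ms @ 48/7 + 332.871ms (4/7)
10. 4327.323ms @ 52/7 + 332.871ms (4/7)
11. 4660.194ms @ 8 + 1165.049ms (2)
12. 5825.243ms @ 10 + 582.524ms (1)
13. 6407.767ms @ 11 + 582.524ms (1)
14. 6990.291ms @ 12 + 582.524ms (1)
15. 7572.816ms @ 13 + 582.524ms (1)
16. 8155.34ms @ 14 + 1165.049ms (2)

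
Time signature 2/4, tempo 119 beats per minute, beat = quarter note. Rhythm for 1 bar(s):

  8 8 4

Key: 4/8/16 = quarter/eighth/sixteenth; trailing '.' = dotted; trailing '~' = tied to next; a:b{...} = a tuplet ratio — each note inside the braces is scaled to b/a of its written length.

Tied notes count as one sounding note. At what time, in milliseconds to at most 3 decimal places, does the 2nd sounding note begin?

1. 0.0ms @ 0 + 252.101ms (1/2)
2. 252.101ms @ 1/2 + 252.101ms (1/2)
3. 504.202ms @ 1 + 504.202ms (1)

note 2 onset = 1/2b = 252.101ms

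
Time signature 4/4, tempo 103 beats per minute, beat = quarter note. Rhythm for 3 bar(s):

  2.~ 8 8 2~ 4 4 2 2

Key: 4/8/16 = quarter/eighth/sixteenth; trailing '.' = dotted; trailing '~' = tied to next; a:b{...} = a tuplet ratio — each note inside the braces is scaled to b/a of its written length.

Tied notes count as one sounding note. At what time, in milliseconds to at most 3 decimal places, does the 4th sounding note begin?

1. 0.0ms @ 0 + 2038.835ms (7/2)
2. 2038.835ms @ 7/2 + 291.262ms (1/2)
3. 2330.097ms @ 4 + 1747.573ms (3)
4. 4077.67ms @ 7 + 582.524ms (1)
5. 4660.194ms @ 8 + 1165.049ms (2)
6. 5825.243ms @ 10 + 1165.049ms (2)

note 4 onset = 7b = 4077.67ms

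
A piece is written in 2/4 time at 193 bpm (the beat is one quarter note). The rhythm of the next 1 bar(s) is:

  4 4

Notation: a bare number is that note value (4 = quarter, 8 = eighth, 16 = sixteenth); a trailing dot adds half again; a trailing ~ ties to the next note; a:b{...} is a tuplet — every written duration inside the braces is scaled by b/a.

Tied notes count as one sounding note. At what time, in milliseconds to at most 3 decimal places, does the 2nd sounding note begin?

note 2 onset = 1b = 310.881ms

1. 0.0ms @ 0 + 310.881ms (1)
2. 310.881ms @ 1 + 310.881ms (1)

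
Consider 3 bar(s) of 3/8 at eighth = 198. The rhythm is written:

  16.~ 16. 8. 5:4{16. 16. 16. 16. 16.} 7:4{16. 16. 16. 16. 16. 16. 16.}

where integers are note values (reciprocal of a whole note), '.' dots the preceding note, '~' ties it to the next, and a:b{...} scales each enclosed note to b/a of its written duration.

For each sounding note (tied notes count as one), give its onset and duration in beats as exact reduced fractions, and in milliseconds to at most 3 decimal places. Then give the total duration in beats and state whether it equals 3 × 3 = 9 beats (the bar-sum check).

1) 0.0ms=0b +454.545ms=3/2b
2) 454.545ms=3/2b +454.545ms=3/2b
3) 909.091ms=3b +181.818ms=3/5b
4) 1090.909ms=18/5b +181.818ms=3/5b
5) 1272.727ms=21/5b +181.818ms=3/5b
6) 1454.545ms=24/5b +181.818ms=3/5b
7) 1636.364ms=27/5b +181.818ms=3/5b
8) 1818.182ms=6b +129.87ms=3/7b
9) 1948.052ms=45/7b +129.87ms=3/7b
10) 2077.922ms=48/7b +129.87ms=3/7b
11) 2207.792ms=51/7b +129.87ms=3/7b
12) 2337.662ms=54/7b +129.87ms=3/7b
13) 2467.532ms=57/7b +129.87ms=3/7b
14) 2597.403ms=60/7b +129.87ms=3/7b
Σ=9b of 9 (198bpm 3/8) — PASS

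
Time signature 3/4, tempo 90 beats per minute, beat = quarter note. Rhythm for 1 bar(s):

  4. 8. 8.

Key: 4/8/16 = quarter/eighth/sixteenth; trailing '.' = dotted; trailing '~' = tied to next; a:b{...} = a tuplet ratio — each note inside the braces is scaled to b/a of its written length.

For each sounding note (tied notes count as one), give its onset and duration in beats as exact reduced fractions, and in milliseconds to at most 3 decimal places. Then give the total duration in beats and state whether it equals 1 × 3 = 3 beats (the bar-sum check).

1) 0.0ms=0b +1000.0ms=3/2b
2) 1000.0ms=3/2b +500.0ms=3/4b
3) 1500.0ms=9/4b +500.0ms=3/4b
Σ=3b of 3 (90bpm 3/4) — PASS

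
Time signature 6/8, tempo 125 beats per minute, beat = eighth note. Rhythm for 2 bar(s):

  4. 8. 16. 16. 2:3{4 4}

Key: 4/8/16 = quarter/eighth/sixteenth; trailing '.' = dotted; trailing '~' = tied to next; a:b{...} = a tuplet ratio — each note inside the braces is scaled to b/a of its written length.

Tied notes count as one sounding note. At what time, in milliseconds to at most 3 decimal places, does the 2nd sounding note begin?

note 2 onset = 3b = 1440.0ms

1. 0.0ms @ 0 + 1440.0ms (3)
2. 1440.0ms @ 3 + 720.0ms (3/2)
3. 2160.0ms @ 9/2 + 360.0ms (3/4)
4. 2520.0ms @ 21/4 + 360.0ms (3/4)
5. 2880.0ms @ 6 + 1440.0ms (3)
6. 4320.0ms @ 9 + 1440.0ms (3)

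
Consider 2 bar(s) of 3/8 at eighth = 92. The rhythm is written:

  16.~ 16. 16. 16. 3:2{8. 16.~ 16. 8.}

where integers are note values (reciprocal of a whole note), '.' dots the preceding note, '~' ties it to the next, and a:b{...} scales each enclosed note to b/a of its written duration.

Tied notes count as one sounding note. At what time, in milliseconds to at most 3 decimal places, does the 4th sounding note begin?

note 4 onset = 3b = 1956.522ms

1. 0.0ms @ 0 + 978.261ms (3/2)
2. 978.261ms @ 3/2 + 489.13ms (3/4)
3. 1467.391ms @ 9/4 + 489.13ms (3/4)
4. 1956.522ms @ 3 + 652.174ms (1)
5. 2608.696ms @ 4 + 652.174ms (1)
6. 3260.87ms @ 5 + 652.174ms (1)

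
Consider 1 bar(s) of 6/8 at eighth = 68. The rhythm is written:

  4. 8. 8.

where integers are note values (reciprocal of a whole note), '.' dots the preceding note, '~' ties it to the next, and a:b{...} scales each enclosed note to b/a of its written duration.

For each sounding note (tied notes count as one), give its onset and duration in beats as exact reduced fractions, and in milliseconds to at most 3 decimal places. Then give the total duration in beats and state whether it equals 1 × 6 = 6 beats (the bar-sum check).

1) 0.0ms=0b +2647.059ms=3b
2) 2647.059ms=3b +1323.529ms=3/2b
3) 3970.588ms=9/2b +1323.529ms=3/2b
Σ=6b of 6 (68bpm 6/8) — PASS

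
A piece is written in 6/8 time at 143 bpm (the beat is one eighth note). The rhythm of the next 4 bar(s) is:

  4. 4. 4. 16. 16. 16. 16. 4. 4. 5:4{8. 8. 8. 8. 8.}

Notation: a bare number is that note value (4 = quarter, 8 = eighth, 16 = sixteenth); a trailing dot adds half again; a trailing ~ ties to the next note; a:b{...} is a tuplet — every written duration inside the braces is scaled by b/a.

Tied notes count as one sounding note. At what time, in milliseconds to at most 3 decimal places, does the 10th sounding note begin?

1. 0.0ms @ 0 + 1258.741ms (3)
2. 1258.741ms @ 3 + 1258.741ms (3)
3. 2517.483ms @ 6 + 1258.741ms (3)
4. 3776.224ms @ 9 + 314.685ms (3/4)
5. 4090.909ms @ 39/4 + 314.685ms (3/4)
6. 4405.594ms @ 21/2 + 314.685ms (3/4)
7. 4720.28ms @ 45/4 + 314.685ms (3/4)
8. 5034.965ms @ 12 + 1258.741ms (3)
9. 6293.706ms @ 15 + 1258.741ms (3)
10. 7552.448ms @ 18 + 503.497ms (6/5)
11. 8055.944ms @ 96/5 + 503.497ms (6/5)
12. 8559.441ms @ 102/5 + 503.497ms (6/5)
13. 9062.937ms @ 108/5 + 503.497ms (6/5)
14. 9566.434ms @ 114/5 + 503.497ms (6/5)

note 10 onset = 18b = 7552.448ms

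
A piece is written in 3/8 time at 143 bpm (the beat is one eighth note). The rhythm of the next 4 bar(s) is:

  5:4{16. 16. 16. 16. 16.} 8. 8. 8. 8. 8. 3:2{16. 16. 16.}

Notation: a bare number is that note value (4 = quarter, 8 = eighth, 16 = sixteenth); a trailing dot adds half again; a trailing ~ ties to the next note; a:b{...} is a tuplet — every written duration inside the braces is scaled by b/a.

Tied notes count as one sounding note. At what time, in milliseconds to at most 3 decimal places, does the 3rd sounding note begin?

1. 0.0ms @ 0 + 251.748ms (3/5)
2. 251.748ms @ 3/5 + 251.748ms (3/5)
3. 503.497ms @ 6/5 + 251.748ms (3/5)
4. 755.245ms @ 9/5 + 251.748ms (3/5)
5. 1006.993ms @ 12/5 + 251.748ms (3/5)
6. 1258.741ms @ 3 + 629.371ms (3/2)
7. 1888.112ms @ 9/2 + 629.371ms (3/2)
8. 2517.483ms @ 6 + 629.371ms (3/2)
9. 3146.853ms @ 15/2 + 629.371ms (3/2)
10. 3776.224ms @ 9 + 629.371ms (3/2)
11. 4405.594ms @ 21/2 + 209.79ms (1/2)
12. 4615.385ms @ 11 + 209.79ms (1/2)
13. 4825.175ms @ 23/2 + 209.79ms (1/2)

note 3 onset = 6/5b = 503.497ms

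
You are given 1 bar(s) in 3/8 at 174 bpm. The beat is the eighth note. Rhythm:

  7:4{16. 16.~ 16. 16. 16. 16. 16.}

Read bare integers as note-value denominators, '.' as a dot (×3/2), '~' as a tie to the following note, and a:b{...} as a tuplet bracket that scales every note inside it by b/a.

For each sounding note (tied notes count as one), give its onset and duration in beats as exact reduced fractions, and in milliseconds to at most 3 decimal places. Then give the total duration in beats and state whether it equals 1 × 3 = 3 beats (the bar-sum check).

1) 0.0ms=0b +147.783ms=3/7b
2) 147.783ms=3/7b +295.567ms=6/7b
3) 443.35ms=9/7b +147.783ms=3/7b
4) 591.133ms=12/7b +147.783ms=3/7b
5) 738.916ms=15/7b +147.783ms=3/7b
6) 886.7ms=18/7b +147.783ms=3/7b
Σ=3b of 3 (174bpm 3/8) — PASS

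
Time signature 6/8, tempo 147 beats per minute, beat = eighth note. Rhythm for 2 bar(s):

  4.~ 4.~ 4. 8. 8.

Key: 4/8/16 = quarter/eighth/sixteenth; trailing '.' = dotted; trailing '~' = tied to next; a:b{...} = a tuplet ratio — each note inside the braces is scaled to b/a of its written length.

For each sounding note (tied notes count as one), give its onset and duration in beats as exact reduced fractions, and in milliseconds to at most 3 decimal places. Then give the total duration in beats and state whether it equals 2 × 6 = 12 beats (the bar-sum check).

1) 0.0ms=0b +3673.469ms=9b
2) 3673.469ms=9b +612.245ms=3/2b
3) 4285.714ms=21/2b +612.245ms=3/2b
Σ=12b of 12 (147bpm 6/8) — PASS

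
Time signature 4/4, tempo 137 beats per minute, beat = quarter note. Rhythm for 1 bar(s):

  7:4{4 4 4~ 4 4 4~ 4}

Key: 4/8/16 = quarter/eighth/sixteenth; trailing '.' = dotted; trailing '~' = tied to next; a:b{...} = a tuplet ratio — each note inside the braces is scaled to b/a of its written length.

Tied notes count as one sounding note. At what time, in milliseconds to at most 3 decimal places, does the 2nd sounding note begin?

1. 0.0ms @ 0 + 250.261ms (4/7)
2. 250.261ms @ 4/7 + 250.261ms (4/7)
3. 500.521ms @ 8/7 + 500.521ms (8/7)
4. 1001.043ms @ 16/7 + 250.261ms (4/7)
5. 1251.303ms @ 20/7 + 500.521ms (8/7)

note 2 onset = 4/7b = 250.261ms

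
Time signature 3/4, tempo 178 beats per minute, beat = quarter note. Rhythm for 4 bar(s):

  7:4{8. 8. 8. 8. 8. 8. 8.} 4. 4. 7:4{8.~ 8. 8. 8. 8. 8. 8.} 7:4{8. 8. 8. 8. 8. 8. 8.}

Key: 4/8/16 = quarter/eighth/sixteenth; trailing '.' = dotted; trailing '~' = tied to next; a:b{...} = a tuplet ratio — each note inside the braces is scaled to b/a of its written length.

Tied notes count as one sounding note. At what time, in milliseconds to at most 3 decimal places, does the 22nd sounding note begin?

1. 0.0ms @ 0 + 144.462ms (3/7)
2. 144.462ms @ 3/7 + 144.462ms (3/7)
3. 288.925ms @ 6/7 + 144.462ms (3/7)
4. 433.387ms @ 9/7 + 144.462ms (3/7)
5. 577.849ms @ 12/7 + 144.462ms (3/7)
6. 722.311ms @ 15/7 + 144.462ms (3/7)
7. 866.774ms @ 18/7 + 144.462ms (3/7)
8. 1011.236ms @ 3 + 505.618ms (3/2)
9. 1516.854ms @ 9/2 + 505.618ms (3/2)
10. 2022.472ms @ 6 + 288.925ms (6/7)
11. 2311.396ms @ 48/7 + 144.462ms (3/7)
12. 2455.859ms @ 51/7 + 144.462ms (3/7)
13. 2600.321ms @ 54/7 + 144.462ms (3/7)
14. 2744.783ms @ 57/7 + 144.462ms (3/7)
15. 2889.246ms @ 60/7 + 144.462ms (3/7)
16. 3033.708ms @ 9 + 144.462ms (3/7)
17. 3178.17ms @ 66/7 + 144.462ms (3/7)
18. 3322.632ms @ 69/7 + 144.462ms (3/7)
19. 3467.095ms @ 72/7 + 144.462ms (3/7)
20. 3611.557ms @ 75/7 + 144.462ms (3/7)
21. 3756.019ms @ 78/7 + 144.462ms (3/7)
22. 3900.482ms @ 81/7 + 144.462ms (3/7)

note 22 onset = 81/7b = 3900.482ms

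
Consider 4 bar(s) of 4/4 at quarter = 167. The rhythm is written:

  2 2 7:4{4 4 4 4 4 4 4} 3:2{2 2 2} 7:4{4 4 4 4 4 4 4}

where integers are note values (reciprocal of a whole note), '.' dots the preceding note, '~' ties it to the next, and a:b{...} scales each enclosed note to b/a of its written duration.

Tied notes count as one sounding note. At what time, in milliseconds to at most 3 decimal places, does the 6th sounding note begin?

note 6 onset = 40/7b = 2053.037ms

1. 0.0ms @ 0 + 718.563ms (2)
2. 718.563ms @ 2 + 718.563ms (2)
3. 1437.126ms @ 4 + 205.304ms (4/7)
4. 1642.429ms @ 32/7 + 205.304ms (4/7)
5. 1847.733ms @ 36/7 + 205.304ms (4/7)
6. 2053.037ms @ 40/7 + 205.304ms (4/7)
7. 2258.34ms @ 44/7 + 205.304ms (4/7)
8. 2463.644ms @ 48/7 + 205.304ms (4/7)
9. 2668.948ms @ 52/7 + 205.304ms (4/7)
10. 2874.251ms @ 8 + 479.042ms (4/3)
11. 3353.293ms @ 28/3 + 479.042ms (4/3)
12. 3832.335ms @ 32/3 + 479.042ms (4/3)
13. 4311.377ms @ 12 + 205.304ms (4/7)
14. 4516.681ms @ 88/7 + 205.304ms (4/7)
15. 4721.985ms @ 92/7 + 205.304ms (4/7)
16. 4927.288ms @ 96/7 + 205.304ms (4/7)
17. 5132.592ms @ 100/7 + 205.304ms (4/7)
18. 5337.896ms @ 104/7 + 205.304ms (4/7)
19. 5543.199ms @ 108/7 + 205.304ms (4/7)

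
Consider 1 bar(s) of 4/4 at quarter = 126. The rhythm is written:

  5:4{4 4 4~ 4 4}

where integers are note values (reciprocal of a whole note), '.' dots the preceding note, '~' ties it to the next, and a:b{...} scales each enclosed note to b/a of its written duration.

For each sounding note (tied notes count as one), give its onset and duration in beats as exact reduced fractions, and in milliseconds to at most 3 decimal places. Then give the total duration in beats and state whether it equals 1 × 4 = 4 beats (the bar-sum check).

1) 0.0ms=0b +380.952ms=4/5b
2) 380.952ms=4/5b +380.952ms=4/5b
3) 761.905ms=8/5b +761.905ms=8/5b
4) 1523.81ms=16/5b +380.952ms=4/5b
Σ=4b of 4 (126bpm 4/4) — PASS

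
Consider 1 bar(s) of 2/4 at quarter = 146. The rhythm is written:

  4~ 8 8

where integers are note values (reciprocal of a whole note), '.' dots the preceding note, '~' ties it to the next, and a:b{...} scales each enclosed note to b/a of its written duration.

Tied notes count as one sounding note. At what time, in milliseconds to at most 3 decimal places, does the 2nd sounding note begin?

1. 0.0ms @ 0 + 616.438ms (3/2)
2. 616.438ms @ 3/2 + 205.479ms (1/2)

note 2 onset = 3/2b = 616.438ms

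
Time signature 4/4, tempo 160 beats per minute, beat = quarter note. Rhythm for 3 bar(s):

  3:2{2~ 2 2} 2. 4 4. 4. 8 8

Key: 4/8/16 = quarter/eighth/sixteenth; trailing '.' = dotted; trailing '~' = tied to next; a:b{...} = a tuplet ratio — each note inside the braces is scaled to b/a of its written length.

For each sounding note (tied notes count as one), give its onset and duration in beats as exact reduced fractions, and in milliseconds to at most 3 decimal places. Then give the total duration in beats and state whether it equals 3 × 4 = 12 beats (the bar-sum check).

1) 0.0ms=0b +1000.0ms=8/3b
2) 1000.0ms=8/3b +500.0ms=4/3b
3) 1500.0ms=4b +1125.0ms=3b
4) 2625.0ms=7b +375.0ms=1b
5) 3000.0ms=8b +562.5ms=3/2b
6) 3562.5ms=19/2b +562.5ms=3/2b
7) 4125.0ms=11b +187.5ms=1/2b
8) 4312.5ms=23/2b +187.5ms=1/2b
Σ=12b of 12 (160bpm 4/4) — PASS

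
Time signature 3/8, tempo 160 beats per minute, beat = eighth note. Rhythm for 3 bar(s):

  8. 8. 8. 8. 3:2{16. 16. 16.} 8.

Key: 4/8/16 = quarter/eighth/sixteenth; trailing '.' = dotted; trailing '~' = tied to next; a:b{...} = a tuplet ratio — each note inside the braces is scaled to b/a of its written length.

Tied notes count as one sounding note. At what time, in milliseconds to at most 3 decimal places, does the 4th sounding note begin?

1. 0.0ms @ 0 + 562.5ms (3/2)
2. 562.5ms @ 3/2 + 562.5ms (3/2)
3. 1125.0ms @ 3 + 562.5ms (3/2)
4. 1687.5ms @ 9/2 + 562.5ms (3/2)
5. 2250.0ms @ 6 + 187.5ms (1/2)
6. 2437.5ms @ 13/2 + 187.5ms (1/2)
7. 2625.0ms @ 7 + 187.5ms (1/2)
8. 2812.5ms @ 15/2 + 562.5ms (3/2)

note 4 onset = 9/2b = 1687.5ms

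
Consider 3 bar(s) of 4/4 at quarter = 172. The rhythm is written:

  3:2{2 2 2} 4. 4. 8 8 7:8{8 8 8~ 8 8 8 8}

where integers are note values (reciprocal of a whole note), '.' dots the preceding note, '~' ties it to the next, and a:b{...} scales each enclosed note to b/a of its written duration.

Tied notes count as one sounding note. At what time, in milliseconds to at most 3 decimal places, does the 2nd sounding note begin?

1. 0.0ms @ 0 + 465.116ms (4/3)
2. 465.116ms @ 4/3 + 465.116ms (4/3)
3. 930.233ms @ 8/3 + 465.116ms (4/3)
4. 1395.349ms @ 4 + 523.256ms (3/2)
5. 1918.605ms @ 11/2 + 523.256ms (3/2)
6. 2441.86ms @ 7 + 174.419ms (1/2)
7. 2616.279ms @ 15/2 + 174.419ms (1/2)
8. 2790.698ms @ 8 + 199.336ms (4/7)
9. 2990.033ms @ 60/7 + 199.336ms (4/7)
10. 3189.369ms @ 64/7 + 398.671ms (8/7)
11. 3588.04ms @ 72/7 + 199.336ms (4/7)
12. 3787.375ms @ 76/7 + 199.336ms (4/7)
13. 3986.711ms @ 80/7 + 199.336ms (4/7)

note 2 onset = 4/3b = 465.116ms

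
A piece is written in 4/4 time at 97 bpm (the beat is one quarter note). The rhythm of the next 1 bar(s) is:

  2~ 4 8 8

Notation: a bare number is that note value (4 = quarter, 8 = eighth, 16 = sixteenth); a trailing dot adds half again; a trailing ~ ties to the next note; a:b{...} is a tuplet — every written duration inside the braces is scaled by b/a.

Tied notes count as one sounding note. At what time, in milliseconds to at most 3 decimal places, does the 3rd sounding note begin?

note 3 onset = 7/2b = 2164.948ms

1. 0.0ms @ 0 + 1855.67ms (3)
2. 1855.67ms @ 3 + 309.278ms (1/2)
3. 2164.948ms @ 7/2 + 309.278ms (1/2)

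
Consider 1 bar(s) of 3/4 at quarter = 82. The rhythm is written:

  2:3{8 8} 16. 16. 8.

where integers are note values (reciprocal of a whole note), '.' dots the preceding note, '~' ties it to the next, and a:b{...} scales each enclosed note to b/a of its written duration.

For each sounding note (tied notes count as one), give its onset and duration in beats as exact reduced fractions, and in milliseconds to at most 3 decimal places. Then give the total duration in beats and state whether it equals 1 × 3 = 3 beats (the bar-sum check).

1) 0.0ms=0b +548.78ms=3/4b
2) 548.78ms=3/4b +548.78ms=3/4b
3) 1097.561ms=3/2b +274.39ms=3/8b
4) 1371.951ms=15/8b +274.39ms=3/8b
5) 1646.341ms=9/4b +548.78ms=3/4b
Σ=3b of 3 (82bpm 3/4) — PASS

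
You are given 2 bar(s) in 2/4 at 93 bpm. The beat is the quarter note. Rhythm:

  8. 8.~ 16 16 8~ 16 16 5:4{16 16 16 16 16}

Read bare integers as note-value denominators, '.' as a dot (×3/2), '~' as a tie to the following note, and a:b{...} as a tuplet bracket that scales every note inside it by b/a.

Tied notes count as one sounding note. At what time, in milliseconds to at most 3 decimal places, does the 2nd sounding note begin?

1. 0.0ms @ 0 + 483.871ms (3/4)
2. 483.871ms @ 3/4 + 645.161ms (1)
3. 1129.032ms @ 7/4 + 161.29ms (1/4)
4. 1290.323ms @ 2 + 483.871ms (3/4)
5. 1774.194ms @ 11/4 + 161.29ms (1/4)
6. 1935.484ms @ 3 + 129.032ms (1/5)
7. 2064.516ms @ 16/5 + 129.032ms (1/5)
8. 2193.548ms @ 17/5 + 129.032ms (1/5)
9. 2322.581ms @ 18/5 + 129.032ms (1/5)
10. 2451.613ms @ 19/5 + 129.032ms (1/5)

note 2 onset = 3/4b = 483.871ms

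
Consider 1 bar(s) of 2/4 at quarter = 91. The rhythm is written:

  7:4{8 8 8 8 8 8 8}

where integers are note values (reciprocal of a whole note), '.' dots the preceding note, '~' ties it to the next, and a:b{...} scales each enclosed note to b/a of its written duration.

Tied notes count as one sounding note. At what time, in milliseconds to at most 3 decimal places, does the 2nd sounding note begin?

1. 0.0ms @ 0 + 188.383ms (2/7)
2. 188.383ms @ 2/7 + 188.383ms (2/7)
3. 376.766ms @ 4/7 + 188.383ms (2/7)
4. 565.149ms @ 6/7 + 188.383ms (2/7)
5. 753.532ms @ 8/7 + 188.383ms (2/7)
6. 941.915ms @ 10/7 + 188.383ms (2/7)
7. 1130.298ms @ 12/7 + 188.383ms (2/7)

note 2 onset = 2/7b = 188.383ms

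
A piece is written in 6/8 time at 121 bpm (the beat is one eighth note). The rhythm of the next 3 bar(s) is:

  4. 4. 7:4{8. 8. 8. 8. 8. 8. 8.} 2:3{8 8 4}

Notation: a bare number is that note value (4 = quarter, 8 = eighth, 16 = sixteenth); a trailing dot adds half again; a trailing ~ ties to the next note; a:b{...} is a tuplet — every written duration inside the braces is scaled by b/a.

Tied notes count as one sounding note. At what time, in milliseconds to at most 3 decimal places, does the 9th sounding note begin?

note 9 onset = 78/7b = 5525.384ms

1. 0.0ms @ 0 + 1487.603ms (3)
2. 1487.603ms @ 3 + 1487.603ms (3)
3. 2975.207ms @ 6 + 425.03ms (6/7)
4. 3400.236ms @ 48/7 + 425.03ms (6/7)
5. 3825.266ms @ 54/7 + 425.03ms (6/7)
6. 4250.295ms @ 60/7 + 425.03ms (6/7)
7. 4675.325ms @ 66/7 + 425.03ms (6/7)
8. 5100.354ms @ 72/7 + 425.03ms (6/7)
9. 5525.384ms @ 78/7 + 425.03ms (6/7)
10. 5950.413ms @ 12 + 743.802ms (3/2)
11. 6694.215ms @ 27/2 + 743.802ms (3/2)
12. 7438.017ms @ 15 + 1487.603ms (3)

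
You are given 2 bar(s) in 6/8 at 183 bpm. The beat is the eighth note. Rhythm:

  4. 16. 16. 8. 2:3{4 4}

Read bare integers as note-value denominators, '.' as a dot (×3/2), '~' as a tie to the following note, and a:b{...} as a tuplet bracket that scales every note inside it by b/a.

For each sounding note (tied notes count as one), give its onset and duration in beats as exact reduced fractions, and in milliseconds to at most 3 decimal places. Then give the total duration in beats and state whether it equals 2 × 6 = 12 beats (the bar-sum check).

1) 0.0ms=0b +983.607ms=3b
2) 983.607ms=3b +245.902ms=3/4b
3) 1229.508ms=15/4b +245.902ms=3/4b
4) 1475.41ms=9/2b +491.803ms=3/2b
5) 1967.213ms=6b +983.607ms=3b
6) 2950.82ms=9b +983.607ms=3b
Σ=12b of 12 (183bpm 6/8) — PASS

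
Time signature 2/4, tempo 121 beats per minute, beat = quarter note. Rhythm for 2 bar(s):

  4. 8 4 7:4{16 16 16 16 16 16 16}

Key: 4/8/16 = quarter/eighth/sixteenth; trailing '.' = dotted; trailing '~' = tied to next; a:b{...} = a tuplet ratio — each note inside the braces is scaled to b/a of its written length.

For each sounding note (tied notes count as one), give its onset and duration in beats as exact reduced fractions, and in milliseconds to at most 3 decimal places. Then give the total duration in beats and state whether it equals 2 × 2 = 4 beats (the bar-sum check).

1) 0.0ms=0b +743.802ms=3/2b
2) 743.802ms=3/2b +247.934ms=1/2b
3) 991.736ms=2b +495.868ms=1b
4) 1487.603ms=3b +70.838ms=1/7b
5) 1558.442ms=22/7b +70.838ms=1/7b
6) 1629.28ms=23/7b +70.838ms=1/7b
7) 1700.118ms=24/7b +70.838ms=1/7b
8) 1770.956ms=25/7b +70.838ms=1/7b
9) 1841.795ms=26/7b +70.838ms=1/7b
10) 1912.633ms=27/7b +70.838ms=1/7b
Σ=4b of 4 (121bpm 2/4) — PASS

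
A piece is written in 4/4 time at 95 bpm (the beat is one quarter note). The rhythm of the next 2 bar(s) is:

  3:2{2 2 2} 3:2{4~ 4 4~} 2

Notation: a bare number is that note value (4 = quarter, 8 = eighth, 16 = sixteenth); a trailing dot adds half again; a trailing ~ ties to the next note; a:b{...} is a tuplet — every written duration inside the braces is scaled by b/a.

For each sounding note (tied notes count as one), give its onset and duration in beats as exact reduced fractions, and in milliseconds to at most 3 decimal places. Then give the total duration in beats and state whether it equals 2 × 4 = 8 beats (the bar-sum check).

1) 0.0ms=0b +842.105ms=4/3b
2) 842.105ms=4/3b +842.105ms=4/3b
3) 1684.211ms=8/3b +842.105ms=4/3b
4) 2526.316ms=4b +842.105ms=4/3b
5) 3368.421ms=16/3b +1684.211ms=8/3b
Σ=8b of 8 (95bpm 4/4) — PASS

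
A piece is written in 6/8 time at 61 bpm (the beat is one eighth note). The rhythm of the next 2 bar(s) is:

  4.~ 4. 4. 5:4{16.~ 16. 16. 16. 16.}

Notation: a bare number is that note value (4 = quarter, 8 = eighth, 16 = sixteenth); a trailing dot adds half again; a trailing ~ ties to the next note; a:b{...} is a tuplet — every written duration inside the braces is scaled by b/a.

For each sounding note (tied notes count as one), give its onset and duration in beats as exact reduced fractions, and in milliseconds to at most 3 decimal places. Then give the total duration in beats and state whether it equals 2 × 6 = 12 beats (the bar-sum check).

1) 0.0ms=0b +5901.639ms=6b
2) 5901.639ms=6b +2950.82ms=3b
3) 8852.459ms=9b +1180.328ms=6/5b
4) 10032.787ms=51/5b +590.164ms=3/5b
5) 10622.951ms=54/5b +590.164ms=3/5b
6) 11213.115ms=57/5b +590.164ms=3/5b
Σ=12b of 12 (61bpm 6/8) — PASS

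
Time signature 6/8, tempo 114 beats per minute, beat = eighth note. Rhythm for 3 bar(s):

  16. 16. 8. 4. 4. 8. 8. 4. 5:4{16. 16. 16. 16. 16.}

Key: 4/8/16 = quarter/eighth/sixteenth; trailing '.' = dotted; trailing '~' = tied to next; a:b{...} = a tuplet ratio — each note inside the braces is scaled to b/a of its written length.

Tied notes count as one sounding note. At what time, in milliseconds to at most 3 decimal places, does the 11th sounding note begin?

1. 0.0ms @ 0 + 394.737ms (3/4)
2. 394.737ms @ 3/4 + 394.737ms (3/4)
3. 789.474ms @ 3/2 + 789.474ms (3/2)
4. 1578.947ms @ 3 + 1578.947ms (3)
5. 3157.895ms @ 6 + 1578.947ms (3)
6. 4736.842ms @ 9 + 789.474ms (3/2)
7. 5526.316ms @ 21/2 + 789.474ms (3/2)
8. 6315.789ms @ 12 + 1578.947ms (3)
9. 7894.737ms @ 15 + 315.789ms (3/5)
10. 8210.526ms @ 78/5 + 315.789ms (3/5)
11. 8526.316ms @ 81/5 + 315.789ms (3/5)
12. 8842.105ms @ 84/5 + 315.789ms (3/5)
13. 9157.895ms @ 87/5 + 315.789ms (3/5)

note 11 onset = 81/5b = 8526.316ms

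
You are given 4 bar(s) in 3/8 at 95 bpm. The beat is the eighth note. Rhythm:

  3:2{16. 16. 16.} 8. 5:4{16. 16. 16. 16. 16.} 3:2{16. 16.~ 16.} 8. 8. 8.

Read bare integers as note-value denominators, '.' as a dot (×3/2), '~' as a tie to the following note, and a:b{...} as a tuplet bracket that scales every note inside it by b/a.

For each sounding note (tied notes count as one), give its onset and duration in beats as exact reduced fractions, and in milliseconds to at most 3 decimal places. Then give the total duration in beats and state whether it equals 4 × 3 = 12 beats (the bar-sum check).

1) 0.0ms=0b +315.789ms=1/2b
2) 315.789ms=1/2b +315.789ms=1/2b
3) 631.579ms=1b +315.789ms=1/2b
4) 947.368ms=3/2b +947.368ms=3/2b
5) 1894.737ms=3b +378.947ms=3/5b
6) 2273.684ms=18/5b +378.947ms=3/5b
7) 2652.632ms=21/5b +378.947ms=3/5b
8) 3031.579ms=24/5b +378.947ms=3/5b
9) 3410.526ms=27/5b +378.947ms=3/5b
10) 3789.474ms=6b +315.789ms=1/2b
11) 4105.263ms=13/2b +631.579ms=1b
12) 4736.842ms=15/2b +947.368ms=3/2b
13) 5684.211ms=9b +947.368ms=3/2b
14) 6631.579ms=21/2b +947.368ms=3/2b
Σ=12b of 12 (95bpm 3/8) — PASS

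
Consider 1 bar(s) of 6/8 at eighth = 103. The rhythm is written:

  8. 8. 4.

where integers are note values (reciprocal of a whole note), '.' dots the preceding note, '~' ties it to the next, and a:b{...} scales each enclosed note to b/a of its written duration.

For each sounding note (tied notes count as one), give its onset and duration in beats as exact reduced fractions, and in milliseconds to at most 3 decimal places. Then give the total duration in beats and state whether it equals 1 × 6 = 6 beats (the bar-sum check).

1) 0.0ms=0b +873.786ms=3/2b
2) 873.786ms=3/2b +873.786ms=3/2b
3) 1747.573ms=3b +1747.573ms=3b
Σ=6b of 6 (103bpm 6/8) — PASS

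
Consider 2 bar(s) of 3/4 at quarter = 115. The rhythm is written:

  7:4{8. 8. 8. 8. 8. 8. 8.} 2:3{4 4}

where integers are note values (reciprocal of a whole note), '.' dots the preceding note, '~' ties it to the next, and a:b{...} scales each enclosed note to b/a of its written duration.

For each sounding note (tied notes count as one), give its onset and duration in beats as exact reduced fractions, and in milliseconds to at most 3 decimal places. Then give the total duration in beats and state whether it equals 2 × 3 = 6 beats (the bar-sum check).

1) 0.0ms=0b +223.602ms=3/7b
2) 223.602ms=3/7b +223.602ms=3/7b
3) 447.205ms=6/7b +223.602ms=3/7b
4) 670.807ms=9/7b +223.602ms=3/7b
5) 894.41ms=12/7b +223.602ms=3/7b
6) 1118.012ms=15/7b +223.602ms=3/7b
7) 1341.615ms=18/7b +223.602ms=3/7b
8) 1565.217ms=3b +782.609ms=3/2b
9) 2347.826ms=9/2b +782.609ms=3/2b
Σ=6b of 6 (115bpm 3/4) — PASS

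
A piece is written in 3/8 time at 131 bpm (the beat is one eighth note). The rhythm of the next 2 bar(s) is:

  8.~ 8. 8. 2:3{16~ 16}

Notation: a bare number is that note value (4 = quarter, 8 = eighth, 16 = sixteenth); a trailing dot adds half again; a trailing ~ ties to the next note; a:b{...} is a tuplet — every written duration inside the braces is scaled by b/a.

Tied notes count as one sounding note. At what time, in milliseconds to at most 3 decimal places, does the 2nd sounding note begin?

1. 0.0ms @ 0 + 1374.046ms (3)
2. 1374.046ms @ 3 + 687.023ms (3/2)
3. 2061.069ms @ 9/2 + 687.023ms (3/2)

note 2 onset = 3b = 1374.046ms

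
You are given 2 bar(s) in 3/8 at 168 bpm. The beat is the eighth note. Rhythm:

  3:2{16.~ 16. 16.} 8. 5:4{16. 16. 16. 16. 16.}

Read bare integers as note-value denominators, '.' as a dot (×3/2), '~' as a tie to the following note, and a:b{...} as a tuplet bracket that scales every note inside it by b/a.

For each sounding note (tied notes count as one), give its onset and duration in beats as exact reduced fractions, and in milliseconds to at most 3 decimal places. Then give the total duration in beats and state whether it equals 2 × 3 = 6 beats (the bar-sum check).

1) 0.0ms=0b +357.143ms=1b
2) 357.143ms=1b +178.571ms=1/2b
3) 535.714ms=3/2b +535.714ms=3/2b
4) 1071.429ms=3b +214.286ms=3/5b
5) 1285.714ms=18/5b +214.286ms=3/5b
6) 1500.0ms=21/5b +214.286ms=3/5b
7) 1714.286ms=24/5b +214.286ms=3/5b
8) 1928.571ms=27/5b +214.286ms=3/5b
Σ=6b of 6 (168bpm 3/8) — PASS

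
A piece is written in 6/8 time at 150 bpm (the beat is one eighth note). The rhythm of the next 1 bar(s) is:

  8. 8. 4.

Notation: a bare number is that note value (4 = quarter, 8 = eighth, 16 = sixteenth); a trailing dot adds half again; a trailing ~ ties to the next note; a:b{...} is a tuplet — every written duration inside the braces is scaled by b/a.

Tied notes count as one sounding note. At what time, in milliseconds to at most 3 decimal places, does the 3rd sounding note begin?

1. 0.0ms @ 0 + 600.0ms (3/2)
2. 600.0ms @ 3/2 + 600.0ms (3/2)
3. 1200.0ms @ 3 + 1200.0ms (3)

note 3 onset = 3b = 1200.0ms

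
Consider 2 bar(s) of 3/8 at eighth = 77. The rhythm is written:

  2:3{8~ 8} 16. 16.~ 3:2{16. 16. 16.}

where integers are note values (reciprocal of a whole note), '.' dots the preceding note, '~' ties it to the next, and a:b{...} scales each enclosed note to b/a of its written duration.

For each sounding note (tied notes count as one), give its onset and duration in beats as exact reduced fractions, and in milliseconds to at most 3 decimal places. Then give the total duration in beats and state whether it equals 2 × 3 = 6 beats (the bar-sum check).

1) 0.0ms=0b +2337.662ms=3b
2) 2337.662ms=3b +584.416ms=3/4b
3) 2922.078ms=15/4b +974.026ms=5/4b
4) 3896.104ms=5b +389.61ms=1/2b
5) 4285.714ms=11/2b +389.61ms=1/2b
Σ=6b of 6 (77bpm 3/8) — PASS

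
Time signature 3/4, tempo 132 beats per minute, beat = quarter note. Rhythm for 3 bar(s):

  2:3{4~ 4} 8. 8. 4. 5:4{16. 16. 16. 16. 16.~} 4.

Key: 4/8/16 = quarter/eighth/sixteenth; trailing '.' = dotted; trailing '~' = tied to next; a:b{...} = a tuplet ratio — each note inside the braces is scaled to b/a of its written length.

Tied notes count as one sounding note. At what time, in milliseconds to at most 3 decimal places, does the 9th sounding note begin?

note 9 onset = 36/5b = 3272.727ms

1. 0.0ms @ 0 + 1363.636ms (3)
2. 1363.636ms @ 3 + 340.909ms (3/4)
3. 1704.545ms @ 15/4 + 340.909ms (3/4)
4. 2045.455ms @ 9/2 + 681.818ms (3/2)
5. 2727.273ms @ 6 + 136.364ms (3/10)
6. 2863.636ms @ 63/10 + 136.364ms (3/10)
7. 3000.0ms @ 33/5 + 136.364ms (3/10)
8. 3136.364ms @ 69/10 + 136.364ms (3/10)
9. 3272.727ms @ 36/5 + 818.182ms (9/5)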